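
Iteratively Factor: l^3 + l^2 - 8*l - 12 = (l + 2)*(l^2 - l - 6) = (l - 3)*(l + 2)*(l + 2)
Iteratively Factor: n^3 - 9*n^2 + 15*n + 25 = (n - 5)*(n^2 - 4*n - 5) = (n - 5)^2*(n + 1)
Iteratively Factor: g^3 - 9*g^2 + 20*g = (g - 4)*(g^2 - 5*g) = (g - 5)*(g - 4)*(g)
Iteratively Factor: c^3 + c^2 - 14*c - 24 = (c + 3)*(c^2 - 2*c - 8) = (c - 4)*(c + 3)*(c + 2)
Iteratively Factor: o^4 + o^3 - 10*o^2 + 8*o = (o)*(o^3 + o^2 - 10*o + 8) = o*(o + 4)*(o^2 - 3*o + 2) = o*(o - 1)*(o + 4)*(o - 2)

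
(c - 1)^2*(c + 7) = c^3 + 5*c^2 - 13*c + 7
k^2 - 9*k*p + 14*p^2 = (k - 7*p)*(k - 2*p)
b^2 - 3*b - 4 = (b - 4)*(b + 1)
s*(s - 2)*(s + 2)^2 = s^4 + 2*s^3 - 4*s^2 - 8*s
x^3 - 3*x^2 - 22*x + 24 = (x - 6)*(x - 1)*(x + 4)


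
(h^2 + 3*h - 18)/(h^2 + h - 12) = (h + 6)/(h + 4)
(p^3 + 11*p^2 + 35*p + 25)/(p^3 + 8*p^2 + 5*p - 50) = (p + 1)/(p - 2)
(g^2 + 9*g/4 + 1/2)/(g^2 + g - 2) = (g + 1/4)/(g - 1)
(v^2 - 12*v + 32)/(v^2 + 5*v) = (v^2 - 12*v + 32)/(v*(v + 5))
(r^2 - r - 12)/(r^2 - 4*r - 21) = (r - 4)/(r - 7)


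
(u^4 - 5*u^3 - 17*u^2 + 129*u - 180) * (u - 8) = u^5 - 13*u^4 + 23*u^3 + 265*u^2 - 1212*u + 1440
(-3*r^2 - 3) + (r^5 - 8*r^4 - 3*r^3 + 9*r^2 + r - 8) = r^5 - 8*r^4 - 3*r^3 + 6*r^2 + r - 11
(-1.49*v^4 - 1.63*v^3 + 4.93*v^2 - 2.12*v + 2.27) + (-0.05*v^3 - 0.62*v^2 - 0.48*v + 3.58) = -1.49*v^4 - 1.68*v^3 + 4.31*v^2 - 2.6*v + 5.85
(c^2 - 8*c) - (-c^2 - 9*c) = 2*c^2 + c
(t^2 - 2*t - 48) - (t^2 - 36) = -2*t - 12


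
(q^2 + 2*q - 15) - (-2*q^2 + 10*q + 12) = 3*q^2 - 8*q - 27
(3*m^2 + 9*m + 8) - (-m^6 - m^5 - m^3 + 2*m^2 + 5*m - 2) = m^6 + m^5 + m^3 + m^2 + 4*m + 10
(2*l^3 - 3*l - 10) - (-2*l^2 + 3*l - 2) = 2*l^3 + 2*l^2 - 6*l - 8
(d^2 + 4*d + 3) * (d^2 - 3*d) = d^4 + d^3 - 9*d^2 - 9*d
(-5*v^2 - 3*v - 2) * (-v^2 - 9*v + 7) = 5*v^4 + 48*v^3 - 6*v^2 - 3*v - 14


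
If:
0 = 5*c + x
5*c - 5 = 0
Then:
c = 1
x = -5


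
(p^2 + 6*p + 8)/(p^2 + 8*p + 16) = (p + 2)/(p + 4)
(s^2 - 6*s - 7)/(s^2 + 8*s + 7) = (s - 7)/(s + 7)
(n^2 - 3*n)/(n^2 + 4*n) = (n - 3)/(n + 4)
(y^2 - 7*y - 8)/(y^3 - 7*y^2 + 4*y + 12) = (y - 8)/(y^2 - 8*y + 12)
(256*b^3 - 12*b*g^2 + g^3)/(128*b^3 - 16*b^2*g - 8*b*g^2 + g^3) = (8*b - g)/(4*b - g)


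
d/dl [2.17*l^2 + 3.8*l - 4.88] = 4.34*l + 3.8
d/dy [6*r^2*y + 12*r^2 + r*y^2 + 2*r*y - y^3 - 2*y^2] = 6*r^2 + 2*r*y + 2*r - 3*y^2 - 4*y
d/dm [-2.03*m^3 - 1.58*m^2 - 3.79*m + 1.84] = -6.09*m^2 - 3.16*m - 3.79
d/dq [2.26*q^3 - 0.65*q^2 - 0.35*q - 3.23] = 6.78*q^2 - 1.3*q - 0.35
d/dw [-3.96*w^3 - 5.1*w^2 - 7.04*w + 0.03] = -11.88*w^2 - 10.2*w - 7.04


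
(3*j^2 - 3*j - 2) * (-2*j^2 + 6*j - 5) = -6*j^4 + 24*j^3 - 29*j^2 + 3*j + 10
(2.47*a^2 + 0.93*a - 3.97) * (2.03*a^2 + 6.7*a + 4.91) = 5.0141*a^4 + 18.4369*a^3 + 10.2996*a^2 - 22.0327*a - 19.4927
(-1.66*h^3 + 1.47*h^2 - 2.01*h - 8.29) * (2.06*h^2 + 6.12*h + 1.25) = -3.4196*h^5 - 7.131*h^4 + 2.7808*h^3 - 27.5411*h^2 - 53.2473*h - 10.3625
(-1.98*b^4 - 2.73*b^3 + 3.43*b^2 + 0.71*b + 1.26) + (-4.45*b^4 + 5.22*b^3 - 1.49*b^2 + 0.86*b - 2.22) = -6.43*b^4 + 2.49*b^3 + 1.94*b^2 + 1.57*b - 0.96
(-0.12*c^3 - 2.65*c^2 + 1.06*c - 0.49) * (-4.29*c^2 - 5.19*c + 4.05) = 0.5148*c^5 + 11.9913*c^4 + 8.7201*c^3 - 14.1318*c^2 + 6.8361*c - 1.9845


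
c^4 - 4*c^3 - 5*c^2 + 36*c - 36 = (c - 3)*(c - 2)^2*(c + 3)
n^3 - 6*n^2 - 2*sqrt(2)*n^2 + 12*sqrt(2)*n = n*(n - 6)*(n - 2*sqrt(2))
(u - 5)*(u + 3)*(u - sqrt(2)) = u^3 - 2*u^2 - sqrt(2)*u^2 - 15*u + 2*sqrt(2)*u + 15*sqrt(2)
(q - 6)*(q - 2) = q^2 - 8*q + 12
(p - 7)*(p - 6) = p^2 - 13*p + 42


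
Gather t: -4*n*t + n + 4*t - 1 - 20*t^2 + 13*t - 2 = n - 20*t^2 + t*(17 - 4*n) - 3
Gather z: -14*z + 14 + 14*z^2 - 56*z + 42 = 14*z^2 - 70*z + 56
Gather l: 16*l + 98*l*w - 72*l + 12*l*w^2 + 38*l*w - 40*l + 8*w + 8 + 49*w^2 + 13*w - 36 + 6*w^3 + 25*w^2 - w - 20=l*(12*w^2 + 136*w - 96) + 6*w^3 + 74*w^2 + 20*w - 48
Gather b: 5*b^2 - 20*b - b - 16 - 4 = 5*b^2 - 21*b - 20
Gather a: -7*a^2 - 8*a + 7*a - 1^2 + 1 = -7*a^2 - a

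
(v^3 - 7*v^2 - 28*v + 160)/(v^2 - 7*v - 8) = (v^2 + v - 20)/(v + 1)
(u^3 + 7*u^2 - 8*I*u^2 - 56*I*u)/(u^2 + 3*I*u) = (u^2 + u*(7 - 8*I) - 56*I)/(u + 3*I)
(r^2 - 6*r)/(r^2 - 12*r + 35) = r*(r - 6)/(r^2 - 12*r + 35)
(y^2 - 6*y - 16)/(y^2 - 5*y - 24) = (y + 2)/(y + 3)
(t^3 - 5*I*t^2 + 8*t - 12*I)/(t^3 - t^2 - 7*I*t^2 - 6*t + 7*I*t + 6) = (t + 2*I)/(t - 1)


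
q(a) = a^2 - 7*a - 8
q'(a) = 2*a - 7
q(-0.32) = -5.66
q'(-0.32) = -7.64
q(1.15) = -14.73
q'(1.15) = -4.70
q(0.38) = -10.52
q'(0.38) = -6.24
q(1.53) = -16.37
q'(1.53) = -3.94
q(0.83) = -13.12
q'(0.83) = -5.34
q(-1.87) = 8.59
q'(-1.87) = -10.74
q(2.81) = -19.77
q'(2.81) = -1.38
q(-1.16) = 1.47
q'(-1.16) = -9.32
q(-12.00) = 220.00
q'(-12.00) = -31.00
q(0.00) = -8.00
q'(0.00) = -7.00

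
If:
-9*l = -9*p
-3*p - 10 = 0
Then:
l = -10/3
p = -10/3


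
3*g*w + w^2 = w*(3*g + w)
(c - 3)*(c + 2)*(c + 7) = c^3 + 6*c^2 - 13*c - 42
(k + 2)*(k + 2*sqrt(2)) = k^2 + 2*k + 2*sqrt(2)*k + 4*sqrt(2)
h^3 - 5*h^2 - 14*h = h*(h - 7)*(h + 2)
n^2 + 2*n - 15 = (n - 3)*(n + 5)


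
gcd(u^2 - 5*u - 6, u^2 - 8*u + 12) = u - 6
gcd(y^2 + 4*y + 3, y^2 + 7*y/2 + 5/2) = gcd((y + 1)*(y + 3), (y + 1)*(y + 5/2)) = y + 1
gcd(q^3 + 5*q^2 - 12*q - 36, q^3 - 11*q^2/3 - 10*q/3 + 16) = q^2 - q - 6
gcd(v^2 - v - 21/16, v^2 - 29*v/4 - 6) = v + 3/4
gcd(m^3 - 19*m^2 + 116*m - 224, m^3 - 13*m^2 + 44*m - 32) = m^2 - 12*m + 32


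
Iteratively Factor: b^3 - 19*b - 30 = (b + 2)*(b^2 - 2*b - 15) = (b - 5)*(b + 2)*(b + 3)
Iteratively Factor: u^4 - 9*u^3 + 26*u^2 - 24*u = (u)*(u^3 - 9*u^2 + 26*u - 24) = u*(u - 4)*(u^2 - 5*u + 6) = u*(u - 4)*(u - 3)*(u - 2)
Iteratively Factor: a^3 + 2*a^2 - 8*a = (a + 4)*(a^2 - 2*a) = a*(a + 4)*(a - 2)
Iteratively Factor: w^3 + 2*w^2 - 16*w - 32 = (w - 4)*(w^2 + 6*w + 8) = (w - 4)*(w + 4)*(w + 2)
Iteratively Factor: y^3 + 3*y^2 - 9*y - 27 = (y + 3)*(y^2 - 9) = (y + 3)^2*(y - 3)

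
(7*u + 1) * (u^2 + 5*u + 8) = 7*u^3 + 36*u^2 + 61*u + 8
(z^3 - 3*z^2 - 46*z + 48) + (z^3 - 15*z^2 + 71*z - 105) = 2*z^3 - 18*z^2 + 25*z - 57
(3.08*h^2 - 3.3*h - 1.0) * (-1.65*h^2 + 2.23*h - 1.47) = -5.082*h^4 + 12.3134*h^3 - 10.2366*h^2 + 2.621*h + 1.47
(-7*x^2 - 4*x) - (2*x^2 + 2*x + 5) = -9*x^2 - 6*x - 5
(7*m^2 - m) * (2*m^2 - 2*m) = 14*m^4 - 16*m^3 + 2*m^2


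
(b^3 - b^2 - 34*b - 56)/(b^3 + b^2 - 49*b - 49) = (b^2 + 6*b + 8)/(b^2 + 8*b + 7)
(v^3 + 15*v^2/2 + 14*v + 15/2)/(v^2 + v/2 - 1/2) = (2*v^2 + 13*v + 15)/(2*v - 1)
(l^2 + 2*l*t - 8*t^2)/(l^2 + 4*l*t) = (l - 2*t)/l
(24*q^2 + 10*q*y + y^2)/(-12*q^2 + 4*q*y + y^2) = (4*q + y)/(-2*q + y)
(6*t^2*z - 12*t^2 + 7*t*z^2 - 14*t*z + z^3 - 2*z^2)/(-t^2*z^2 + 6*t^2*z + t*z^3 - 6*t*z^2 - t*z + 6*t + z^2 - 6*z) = (-6*t^2*z + 12*t^2 - 7*t*z^2 + 14*t*z - z^3 + 2*z^2)/(t^2*z^2 - 6*t^2*z - t*z^3 + 6*t*z^2 + t*z - 6*t - z^2 + 6*z)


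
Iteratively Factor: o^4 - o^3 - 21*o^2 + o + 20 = (o + 4)*(o^3 - 5*o^2 - o + 5) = (o + 1)*(o + 4)*(o^2 - 6*o + 5) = (o - 5)*(o + 1)*(o + 4)*(o - 1)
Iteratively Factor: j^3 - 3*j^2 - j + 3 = (j - 1)*(j^2 - 2*j - 3) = (j - 3)*(j - 1)*(j + 1)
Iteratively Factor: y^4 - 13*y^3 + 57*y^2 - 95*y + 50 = (y - 5)*(y^3 - 8*y^2 + 17*y - 10) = (y - 5)*(y - 2)*(y^2 - 6*y + 5) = (y - 5)*(y - 2)*(y - 1)*(y - 5)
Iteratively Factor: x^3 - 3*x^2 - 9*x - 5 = (x + 1)*(x^2 - 4*x - 5) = (x + 1)^2*(x - 5)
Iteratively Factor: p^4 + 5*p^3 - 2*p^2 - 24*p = (p + 3)*(p^3 + 2*p^2 - 8*p) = (p + 3)*(p + 4)*(p^2 - 2*p) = p*(p + 3)*(p + 4)*(p - 2)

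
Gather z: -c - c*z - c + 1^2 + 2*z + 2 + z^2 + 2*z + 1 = -2*c + z^2 + z*(4 - c) + 4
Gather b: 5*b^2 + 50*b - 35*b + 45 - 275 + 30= 5*b^2 + 15*b - 200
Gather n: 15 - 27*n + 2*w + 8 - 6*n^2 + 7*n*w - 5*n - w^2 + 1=-6*n^2 + n*(7*w - 32) - w^2 + 2*w + 24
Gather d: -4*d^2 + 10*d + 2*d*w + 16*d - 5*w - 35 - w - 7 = -4*d^2 + d*(2*w + 26) - 6*w - 42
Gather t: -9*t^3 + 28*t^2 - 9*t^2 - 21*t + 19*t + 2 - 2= -9*t^3 + 19*t^2 - 2*t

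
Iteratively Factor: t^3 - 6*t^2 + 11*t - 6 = (t - 2)*(t^2 - 4*t + 3) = (t - 3)*(t - 2)*(t - 1)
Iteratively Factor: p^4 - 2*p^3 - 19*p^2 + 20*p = (p - 5)*(p^3 + 3*p^2 - 4*p) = p*(p - 5)*(p^2 + 3*p - 4) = p*(p - 5)*(p + 4)*(p - 1)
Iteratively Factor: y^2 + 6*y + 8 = (y + 2)*(y + 4)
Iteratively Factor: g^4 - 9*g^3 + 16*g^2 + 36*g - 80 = (g - 5)*(g^3 - 4*g^2 - 4*g + 16) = (g - 5)*(g - 4)*(g^2 - 4) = (g - 5)*(g - 4)*(g - 2)*(g + 2)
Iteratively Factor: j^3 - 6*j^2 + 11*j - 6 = (j - 1)*(j^2 - 5*j + 6) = (j - 2)*(j - 1)*(j - 3)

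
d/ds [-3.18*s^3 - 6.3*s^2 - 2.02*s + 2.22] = -9.54*s^2 - 12.6*s - 2.02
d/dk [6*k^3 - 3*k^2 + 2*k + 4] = 18*k^2 - 6*k + 2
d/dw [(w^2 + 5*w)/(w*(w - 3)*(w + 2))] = (-w^2 - 10*w - 1)/(w^4 - 2*w^3 - 11*w^2 + 12*w + 36)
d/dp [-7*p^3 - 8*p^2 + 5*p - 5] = -21*p^2 - 16*p + 5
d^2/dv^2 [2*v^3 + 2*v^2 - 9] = 12*v + 4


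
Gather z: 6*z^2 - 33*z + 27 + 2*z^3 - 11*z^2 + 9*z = 2*z^3 - 5*z^2 - 24*z + 27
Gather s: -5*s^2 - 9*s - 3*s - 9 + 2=-5*s^2 - 12*s - 7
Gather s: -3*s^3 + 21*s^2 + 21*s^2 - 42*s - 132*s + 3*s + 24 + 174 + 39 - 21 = -3*s^3 + 42*s^2 - 171*s + 216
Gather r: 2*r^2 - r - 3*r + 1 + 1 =2*r^2 - 4*r + 2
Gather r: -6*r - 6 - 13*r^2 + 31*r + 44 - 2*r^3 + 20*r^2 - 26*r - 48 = -2*r^3 + 7*r^2 - r - 10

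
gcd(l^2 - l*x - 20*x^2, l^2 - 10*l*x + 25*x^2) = -l + 5*x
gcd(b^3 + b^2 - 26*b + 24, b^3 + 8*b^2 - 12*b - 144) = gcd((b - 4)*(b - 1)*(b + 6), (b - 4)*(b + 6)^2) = b^2 + 2*b - 24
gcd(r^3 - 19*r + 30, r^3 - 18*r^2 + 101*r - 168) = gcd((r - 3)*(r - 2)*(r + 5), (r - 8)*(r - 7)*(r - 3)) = r - 3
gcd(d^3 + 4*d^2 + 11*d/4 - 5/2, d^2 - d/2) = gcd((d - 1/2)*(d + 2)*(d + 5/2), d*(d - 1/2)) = d - 1/2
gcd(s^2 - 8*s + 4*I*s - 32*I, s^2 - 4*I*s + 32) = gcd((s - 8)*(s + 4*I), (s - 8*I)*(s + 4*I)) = s + 4*I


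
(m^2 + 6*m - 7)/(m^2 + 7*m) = (m - 1)/m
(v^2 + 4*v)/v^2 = (v + 4)/v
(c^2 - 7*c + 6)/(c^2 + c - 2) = (c - 6)/(c + 2)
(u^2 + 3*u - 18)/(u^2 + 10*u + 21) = (u^2 + 3*u - 18)/(u^2 + 10*u + 21)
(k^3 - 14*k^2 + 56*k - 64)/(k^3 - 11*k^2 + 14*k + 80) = (k^2 - 6*k + 8)/(k^2 - 3*k - 10)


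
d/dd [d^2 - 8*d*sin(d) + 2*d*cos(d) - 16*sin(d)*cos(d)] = -2*d*sin(d) - 8*d*cos(d) + 2*d - 8*sin(d) + 2*cos(d) - 16*cos(2*d)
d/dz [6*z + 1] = 6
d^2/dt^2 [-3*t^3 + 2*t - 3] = -18*t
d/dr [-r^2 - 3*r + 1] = -2*r - 3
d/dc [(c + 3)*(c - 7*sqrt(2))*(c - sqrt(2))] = 3*c^2 - 16*sqrt(2)*c + 6*c - 24*sqrt(2) + 14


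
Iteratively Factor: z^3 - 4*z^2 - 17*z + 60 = (z + 4)*(z^2 - 8*z + 15) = (z - 5)*(z + 4)*(z - 3)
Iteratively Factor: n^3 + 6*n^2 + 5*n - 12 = (n + 3)*(n^2 + 3*n - 4) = (n + 3)*(n + 4)*(n - 1)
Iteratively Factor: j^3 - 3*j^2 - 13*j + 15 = (j + 3)*(j^2 - 6*j + 5) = (j - 5)*(j + 3)*(j - 1)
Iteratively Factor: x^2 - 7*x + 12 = (x - 4)*(x - 3)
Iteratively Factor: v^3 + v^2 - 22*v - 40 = (v + 2)*(v^2 - v - 20) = (v - 5)*(v + 2)*(v + 4)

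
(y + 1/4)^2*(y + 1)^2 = y^4 + 5*y^3/2 + 33*y^2/16 + 5*y/8 + 1/16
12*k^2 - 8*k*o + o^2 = (-6*k + o)*(-2*k + o)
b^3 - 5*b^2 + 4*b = b*(b - 4)*(b - 1)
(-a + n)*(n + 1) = -a*n - a + n^2 + n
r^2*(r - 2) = r^3 - 2*r^2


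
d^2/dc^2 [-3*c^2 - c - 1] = -6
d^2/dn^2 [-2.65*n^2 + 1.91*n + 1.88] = -5.30000000000000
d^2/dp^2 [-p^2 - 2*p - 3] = -2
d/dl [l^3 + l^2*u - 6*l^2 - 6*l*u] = 3*l^2 + 2*l*u - 12*l - 6*u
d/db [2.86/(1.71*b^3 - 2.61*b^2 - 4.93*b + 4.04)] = (-14.6718*b^2 + 14.9292*b + 14.0998)/(1.71*b^3 - 2.61*b^2 - 4.93*b + 4.04)^2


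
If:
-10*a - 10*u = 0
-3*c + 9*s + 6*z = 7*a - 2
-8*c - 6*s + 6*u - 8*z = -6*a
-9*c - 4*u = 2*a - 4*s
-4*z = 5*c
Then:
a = 23/103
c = 6/103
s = 2/103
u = -23/103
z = -15/206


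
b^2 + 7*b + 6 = (b + 1)*(b + 6)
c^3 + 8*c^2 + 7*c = c*(c + 1)*(c + 7)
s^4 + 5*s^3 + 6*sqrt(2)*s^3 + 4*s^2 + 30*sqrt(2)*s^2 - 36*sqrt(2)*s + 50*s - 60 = (s - 1)*(s + 6)*(s + sqrt(2))*(s + 5*sqrt(2))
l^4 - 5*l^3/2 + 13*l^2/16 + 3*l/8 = l*(l - 2)*(l - 3/4)*(l + 1/4)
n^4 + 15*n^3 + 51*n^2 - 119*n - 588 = (n - 3)*(n + 4)*(n + 7)^2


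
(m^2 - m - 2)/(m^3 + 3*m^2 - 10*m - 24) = (m^2 - m - 2)/(m^3 + 3*m^2 - 10*m - 24)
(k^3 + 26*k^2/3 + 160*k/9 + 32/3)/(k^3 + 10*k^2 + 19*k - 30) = (9*k^2 + 24*k + 16)/(9*(k^2 + 4*k - 5))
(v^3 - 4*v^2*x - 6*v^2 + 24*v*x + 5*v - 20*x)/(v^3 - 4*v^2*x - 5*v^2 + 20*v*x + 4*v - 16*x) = (v - 5)/(v - 4)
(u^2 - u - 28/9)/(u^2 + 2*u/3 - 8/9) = (3*u - 7)/(3*u - 2)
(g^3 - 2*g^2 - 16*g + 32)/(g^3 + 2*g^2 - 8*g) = (g - 4)/g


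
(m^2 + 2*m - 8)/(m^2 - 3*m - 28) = (m - 2)/(m - 7)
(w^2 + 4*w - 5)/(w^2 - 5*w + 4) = (w + 5)/(w - 4)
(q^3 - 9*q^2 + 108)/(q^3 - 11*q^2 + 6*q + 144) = (q - 6)/(q - 8)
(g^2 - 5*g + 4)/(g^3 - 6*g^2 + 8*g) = (g - 1)/(g*(g - 2))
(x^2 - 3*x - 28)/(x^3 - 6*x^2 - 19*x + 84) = 1/(x - 3)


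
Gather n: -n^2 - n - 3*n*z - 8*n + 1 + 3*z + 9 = -n^2 + n*(-3*z - 9) + 3*z + 10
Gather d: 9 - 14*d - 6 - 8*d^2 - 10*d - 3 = -8*d^2 - 24*d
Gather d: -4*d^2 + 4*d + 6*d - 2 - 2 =-4*d^2 + 10*d - 4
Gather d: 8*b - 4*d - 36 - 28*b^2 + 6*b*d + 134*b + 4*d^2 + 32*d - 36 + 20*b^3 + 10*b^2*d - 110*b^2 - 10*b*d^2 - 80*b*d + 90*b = 20*b^3 - 138*b^2 + 232*b + d^2*(4 - 10*b) + d*(10*b^2 - 74*b + 28) - 72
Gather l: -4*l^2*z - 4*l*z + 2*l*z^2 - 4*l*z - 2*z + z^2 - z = -4*l^2*z + l*(2*z^2 - 8*z) + z^2 - 3*z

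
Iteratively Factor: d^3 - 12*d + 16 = (d - 2)*(d^2 + 2*d - 8) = (d - 2)^2*(d + 4)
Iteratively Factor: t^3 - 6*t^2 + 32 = (t - 4)*(t^2 - 2*t - 8) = (t - 4)^2*(t + 2)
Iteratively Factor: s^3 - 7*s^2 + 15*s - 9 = (s - 3)*(s^2 - 4*s + 3) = (s - 3)*(s - 1)*(s - 3)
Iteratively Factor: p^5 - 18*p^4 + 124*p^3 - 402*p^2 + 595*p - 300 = (p - 3)*(p^4 - 15*p^3 + 79*p^2 - 165*p + 100) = (p - 4)*(p - 3)*(p^3 - 11*p^2 + 35*p - 25) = (p - 5)*(p - 4)*(p - 3)*(p^2 - 6*p + 5) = (p - 5)^2*(p - 4)*(p - 3)*(p - 1)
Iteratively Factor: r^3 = (r)*(r^2) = r^2*(r)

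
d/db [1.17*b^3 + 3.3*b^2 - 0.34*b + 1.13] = 3.51*b^2 + 6.6*b - 0.34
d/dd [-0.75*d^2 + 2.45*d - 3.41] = 2.45 - 1.5*d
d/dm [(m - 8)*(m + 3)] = 2*m - 5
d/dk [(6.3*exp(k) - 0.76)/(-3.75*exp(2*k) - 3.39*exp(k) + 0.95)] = (23.625*exp(2*k) - 5.7*exp(k) + 3.4086)*exp(k)/(14.0625*exp(4*k) + 25.425*exp(3*k) + 4.3671*exp(2*k) - 6.441*exp(k) + 0.9025)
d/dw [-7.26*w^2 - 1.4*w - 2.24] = -14.52*w - 1.4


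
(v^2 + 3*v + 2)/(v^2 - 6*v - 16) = (v + 1)/(v - 8)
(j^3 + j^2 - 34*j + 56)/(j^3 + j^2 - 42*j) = (j^2 - 6*j + 8)/(j*(j - 6))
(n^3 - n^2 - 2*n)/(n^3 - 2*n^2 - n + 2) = n/(n - 1)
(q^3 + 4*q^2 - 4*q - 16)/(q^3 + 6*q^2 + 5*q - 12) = (q^2 - 4)/(q^2 + 2*q - 3)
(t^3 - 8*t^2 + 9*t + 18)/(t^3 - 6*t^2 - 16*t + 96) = (t^2 - 2*t - 3)/(t^2 - 16)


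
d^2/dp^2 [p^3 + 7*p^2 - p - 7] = 6*p + 14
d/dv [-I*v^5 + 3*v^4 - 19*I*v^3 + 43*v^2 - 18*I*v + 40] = -5*I*v^4 + 12*v^3 - 57*I*v^2 + 86*v - 18*I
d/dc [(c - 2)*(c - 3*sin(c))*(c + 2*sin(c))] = (2 - c)*(c + 2*sin(c))*(3*cos(c) - 1) + (c - 2)*(c - 3*sin(c))*(2*cos(c) + 1) + (c - 3*sin(c))*(c + 2*sin(c))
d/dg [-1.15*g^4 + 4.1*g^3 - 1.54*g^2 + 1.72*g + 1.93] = -4.6*g^3 + 12.3*g^2 - 3.08*g + 1.72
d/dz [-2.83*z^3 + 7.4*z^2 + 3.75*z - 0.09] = -8.49*z^2 + 14.8*z + 3.75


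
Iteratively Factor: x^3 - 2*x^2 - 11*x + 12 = (x + 3)*(x^2 - 5*x + 4) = (x - 4)*(x + 3)*(x - 1)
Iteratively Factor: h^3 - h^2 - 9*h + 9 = (h + 3)*(h^2 - 4*h + 3) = (h - 3)*(h + 3)*(h - 1)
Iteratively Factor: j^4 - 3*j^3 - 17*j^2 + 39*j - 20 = (j - 1)*(j^3 - 2*j^2 - 19*j + 20) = (j - 1)^2*(j^2 - j - 20) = (j - 1)^2*(j + 4)*(j - 5)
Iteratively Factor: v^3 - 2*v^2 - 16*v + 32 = (v - 2)*(v^2 - 16) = (v - 4)*(v - 2)*(v + 4)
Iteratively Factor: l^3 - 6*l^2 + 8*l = (l - 4)*(l^2 - 2*l) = (l - 4)*(l - 2)*(l)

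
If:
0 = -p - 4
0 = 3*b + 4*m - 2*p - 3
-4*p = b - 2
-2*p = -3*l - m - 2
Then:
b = 18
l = 19/12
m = -59/4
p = -4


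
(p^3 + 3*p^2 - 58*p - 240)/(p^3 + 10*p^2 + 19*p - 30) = (p - 8)/(p - 1)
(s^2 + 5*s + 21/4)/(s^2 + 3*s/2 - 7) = (s + 3/2)/(s - 2)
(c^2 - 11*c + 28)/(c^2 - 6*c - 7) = (c - 4)/(c + 1)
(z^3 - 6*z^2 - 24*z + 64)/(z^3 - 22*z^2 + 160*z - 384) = (z^2 + 2*z - 8)/(z^2 - 14*z + 48)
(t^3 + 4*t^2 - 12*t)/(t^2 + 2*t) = (t^2 + 4*t - 12)/(t + 2)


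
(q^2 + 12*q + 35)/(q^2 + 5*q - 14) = (q + 5)/(q - 2)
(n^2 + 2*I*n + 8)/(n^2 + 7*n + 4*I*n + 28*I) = (n - 2*I)/(n + 7)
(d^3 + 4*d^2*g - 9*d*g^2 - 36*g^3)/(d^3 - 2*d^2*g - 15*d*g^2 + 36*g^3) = (d + 3*g)/(d - 3*g)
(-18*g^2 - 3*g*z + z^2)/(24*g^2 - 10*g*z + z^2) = (3*g + z)/(-4*g + z)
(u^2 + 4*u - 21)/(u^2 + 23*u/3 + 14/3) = 3*(u - 3)/(3*u + 2)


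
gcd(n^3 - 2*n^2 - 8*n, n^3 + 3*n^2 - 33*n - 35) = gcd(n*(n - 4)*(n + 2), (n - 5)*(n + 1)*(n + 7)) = 1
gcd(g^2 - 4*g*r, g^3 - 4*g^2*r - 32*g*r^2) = g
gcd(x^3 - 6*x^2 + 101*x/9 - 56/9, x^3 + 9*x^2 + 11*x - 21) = x - 1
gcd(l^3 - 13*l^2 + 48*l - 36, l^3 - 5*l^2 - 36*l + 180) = l - 6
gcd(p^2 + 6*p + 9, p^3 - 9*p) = p + 3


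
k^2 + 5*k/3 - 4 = (k - 4/3)*(k + 3)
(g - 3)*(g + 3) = g^2 - 9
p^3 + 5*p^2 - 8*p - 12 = (p - 2)*(p + 1)*(p + 6)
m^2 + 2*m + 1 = (m + 1)^2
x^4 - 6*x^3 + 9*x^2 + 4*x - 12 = (x - 3)*(x - 2)^2*(x + 1)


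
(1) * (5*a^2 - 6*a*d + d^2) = 5*a^2 - 6*a*d + d^2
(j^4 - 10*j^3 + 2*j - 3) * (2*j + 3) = 2*j^5 - 17*j^4 - 30*j^3 + 4*j^2 - 9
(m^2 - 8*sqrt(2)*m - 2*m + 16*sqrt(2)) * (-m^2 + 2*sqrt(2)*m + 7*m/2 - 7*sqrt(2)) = -m^4 + 11*m^3/2 + 10*sqrt(2)*m^3 - 55*sqrt(2)*m^2 - 39*m^2 + 70*sqrt(2)*m + 176*m - 224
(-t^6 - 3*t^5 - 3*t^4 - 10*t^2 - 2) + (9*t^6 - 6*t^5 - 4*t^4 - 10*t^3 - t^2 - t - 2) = 8*t^6 - 9*t^5 - 7*t^4 - 10*t^3 - 11*t^2 - t - 4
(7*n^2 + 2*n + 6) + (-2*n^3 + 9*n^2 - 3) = -2*n^3 + 16*n^2 + 2*n + 3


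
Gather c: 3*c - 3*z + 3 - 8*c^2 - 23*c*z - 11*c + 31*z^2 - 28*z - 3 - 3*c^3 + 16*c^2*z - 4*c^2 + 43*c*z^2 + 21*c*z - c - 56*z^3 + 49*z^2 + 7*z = -3*c^3 + c^2*(16*z - 12) + c*(43*z^2 - 2*z - 9) - 56*z^3 + 80*z^2 - 24*z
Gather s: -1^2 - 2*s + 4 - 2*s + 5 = 8 - 4*s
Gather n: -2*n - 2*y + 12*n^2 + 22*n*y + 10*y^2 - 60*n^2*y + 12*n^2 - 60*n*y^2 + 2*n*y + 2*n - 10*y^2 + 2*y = n^2*(24 - 60*y) + n*(-60*y^2 + 24*y)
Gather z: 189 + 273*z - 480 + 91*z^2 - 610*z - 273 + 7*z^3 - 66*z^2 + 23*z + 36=7*z^3 + 25*z^2 - 314*z - 528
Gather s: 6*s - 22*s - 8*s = -24*s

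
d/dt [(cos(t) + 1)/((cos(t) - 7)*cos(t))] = (sin(t) - 7*sin(t)/cos(t)^2 + 2*tan(t))/(cos(t) - 7)^2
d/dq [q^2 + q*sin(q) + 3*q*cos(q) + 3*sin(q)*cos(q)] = -3*q*sin(q) + q*cos(q) + 2*q + sin(q) + 3*cos(q) + 3*cos(2*q)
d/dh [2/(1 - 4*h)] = 8/(4*h - 1)^2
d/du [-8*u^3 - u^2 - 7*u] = -24*u^2 - 2*u - 7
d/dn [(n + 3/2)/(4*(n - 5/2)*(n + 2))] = (-4*n^2 - 12*n - 17)/(4*(4*n^4 - 4*n^3 - 39*n^2 + 20*n + 100))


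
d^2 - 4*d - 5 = (d - 5)*(d + 1)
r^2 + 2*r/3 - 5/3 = (r - 1)*(r + 5/3)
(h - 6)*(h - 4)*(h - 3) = h^3 - 13*h^2 + 54*h - 72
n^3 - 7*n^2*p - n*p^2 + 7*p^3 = (n - 7*p)*(n - p)*(n + p)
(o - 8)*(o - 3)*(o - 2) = o^3 - 13*o^2 + 46*o - 48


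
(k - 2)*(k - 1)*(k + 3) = k^3 - 7*k + 6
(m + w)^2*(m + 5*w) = m^3 + 7*m^2*w + 11*m*w^2 + 5*w^3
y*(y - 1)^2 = y^3 - 2*y^2 + y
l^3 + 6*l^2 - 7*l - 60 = (l - 3)*(l + 4)*(l + 5)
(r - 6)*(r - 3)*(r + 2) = r^3 - 7*r^2 + 36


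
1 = 1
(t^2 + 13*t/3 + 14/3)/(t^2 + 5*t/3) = (3*t^2 + 13*t + 14)/(t*(3*t + 5))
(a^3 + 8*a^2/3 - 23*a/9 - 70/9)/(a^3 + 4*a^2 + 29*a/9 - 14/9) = (3*a - 5)/(3*a - 1)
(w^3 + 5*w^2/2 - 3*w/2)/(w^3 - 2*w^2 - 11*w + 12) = w*(2*w - 1)/(2*(w^2 - 5*w + 4))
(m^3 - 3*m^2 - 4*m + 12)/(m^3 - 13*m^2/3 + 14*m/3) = 3*(m^2 - m - 6)/(m*(3*m - 7))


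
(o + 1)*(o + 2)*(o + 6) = o^3 + 9*o^2 + 20*o + 12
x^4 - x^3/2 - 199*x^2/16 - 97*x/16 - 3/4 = (x - 4)*(x + 1/4)^2*(x + 3)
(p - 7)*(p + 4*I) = p^2 - 7*p + 4*I*p - 28*I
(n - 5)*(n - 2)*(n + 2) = n^3 - 5*n^2 - 4*n + 20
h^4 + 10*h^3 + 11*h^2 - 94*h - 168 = (h - 3)*(h + 2)*(h + 4)*(h + 7)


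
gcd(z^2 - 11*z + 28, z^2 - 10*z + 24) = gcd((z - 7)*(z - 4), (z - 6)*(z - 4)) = z - 4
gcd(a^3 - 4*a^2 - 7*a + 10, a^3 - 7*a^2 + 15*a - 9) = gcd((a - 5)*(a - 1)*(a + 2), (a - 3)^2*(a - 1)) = a - 1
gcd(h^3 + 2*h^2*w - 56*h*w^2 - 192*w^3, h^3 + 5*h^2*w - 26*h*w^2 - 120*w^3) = h^2 + 10*h*w + 24*w^2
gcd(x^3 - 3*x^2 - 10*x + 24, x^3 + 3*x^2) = x + 3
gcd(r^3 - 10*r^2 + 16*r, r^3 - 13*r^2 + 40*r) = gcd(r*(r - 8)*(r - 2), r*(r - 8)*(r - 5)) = r^2 - 8*r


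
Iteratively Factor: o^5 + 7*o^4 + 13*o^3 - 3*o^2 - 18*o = (o + 3)*(o^4 + 4*o^3 + o^2 - 6*o) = (o + 3)^2*(o^3 + o^2 - 2*o) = (o + 2)*(o + 3)^2*(o^2 - o) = o*(o + 2)*(o + 3)^2*(o - 1)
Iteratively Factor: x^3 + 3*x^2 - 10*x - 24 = (x + 2)*(x^2 + x - 12) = (x - 3)*(x + 2)*(x + 4)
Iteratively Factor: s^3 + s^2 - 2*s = (s - 1)*(s^2 + 2*s) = (s - 1)*(s + 2)*(s)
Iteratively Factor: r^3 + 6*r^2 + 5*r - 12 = (r + 4)*(r^2 + 2*r - 3) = (r - 1)*(r + 4)*(r + 3)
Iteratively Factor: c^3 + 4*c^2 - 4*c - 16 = (c - 2)*(c^2 + 6*c + 8) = (c - 2)*(c + 2)*(c + 4)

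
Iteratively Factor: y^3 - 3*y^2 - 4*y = (y - 4)*(y^2 + y) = (y - 4)*(y + 1)*(y)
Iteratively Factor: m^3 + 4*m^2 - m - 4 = (m + 4)*(m^2 - 1) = (m - 1)*(m + 4)*(m + 1)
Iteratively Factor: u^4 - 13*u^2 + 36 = (u + 3)*(u^3 - 3*u^2 - 4*u + 12) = (u + 2)*(u + 3)*(u^2 - 5*u + 6) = (u - 2)*(u + 2)*(u + 3)*(u - 3)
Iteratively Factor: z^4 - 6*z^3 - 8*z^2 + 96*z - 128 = (z - 4)*(z^3 - 2*z^2 - 16*z + 32) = (z - 4)^2*(z^2 + 2*z - 8) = (z - 4)^2*(z - 2)*(z + 4)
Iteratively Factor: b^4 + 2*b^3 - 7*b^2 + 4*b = (b - 1)*(b^3 + 3*b^2 - 4*b) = b*(b - 1)*(b^2 + 3*b - 4) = b*(b - 1)*(b + 4)*(b - 1)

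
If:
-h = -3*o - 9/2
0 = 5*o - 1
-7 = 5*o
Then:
No Solution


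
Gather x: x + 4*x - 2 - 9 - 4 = 5*x - 15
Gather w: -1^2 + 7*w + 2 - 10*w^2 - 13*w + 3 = -10*w^2 - 6*w + 4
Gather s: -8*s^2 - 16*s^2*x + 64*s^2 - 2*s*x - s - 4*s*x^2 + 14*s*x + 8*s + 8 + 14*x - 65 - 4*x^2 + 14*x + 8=s^2*(56 - 16*x) + s*(-4*x^2 + 12*x + 7) - 4*x^2 + 28*x - 49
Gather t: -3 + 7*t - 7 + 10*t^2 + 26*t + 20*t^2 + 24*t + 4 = 30*t^2 + 57*t - 6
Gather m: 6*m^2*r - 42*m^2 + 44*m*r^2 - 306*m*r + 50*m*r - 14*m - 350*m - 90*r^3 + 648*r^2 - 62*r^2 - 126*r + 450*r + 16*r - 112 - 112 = m^2*(6*r - 42) + m*(44*r^2 - 256*r - 364) - 90*r^3 + 586*r^2 + 340*r - 224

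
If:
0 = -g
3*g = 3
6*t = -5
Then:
No Solution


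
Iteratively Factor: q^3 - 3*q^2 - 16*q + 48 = (q - 4)*(q^2 + q - 12) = (q - 4)*(q - 3)*(q + 4)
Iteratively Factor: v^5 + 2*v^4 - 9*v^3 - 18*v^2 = (v - 3)*(v^4 + 5*v^3 + 6*v^2) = (v - 3)*(v + 3)*(v^3 + 2*v^2) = v*(v - 3)*(v + 3)*(v^2 + 2*v) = v^2*(v - 3)*(v + 3)*(v + 2)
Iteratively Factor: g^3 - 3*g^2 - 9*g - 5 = (g + 1)*(g^2 - 4*g - 5) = (g - 5)*(g + 1)*(g + 1)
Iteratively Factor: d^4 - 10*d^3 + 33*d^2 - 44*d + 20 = (d - 2)*(d^3 - 8*d^2 + 17*d - 10) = (d - 2)^2*(d^2 - 6*d + 5) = (d - 2)^2*(d - 1)*(d - 5)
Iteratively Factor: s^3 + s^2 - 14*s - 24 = (s - 4)*(s^2 + 5*s + 6) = (s - 4)*(s + 3)*(s + 2)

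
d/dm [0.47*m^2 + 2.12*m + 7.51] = 0.94*m + 2.12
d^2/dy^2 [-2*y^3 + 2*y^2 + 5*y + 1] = 4 - 12*y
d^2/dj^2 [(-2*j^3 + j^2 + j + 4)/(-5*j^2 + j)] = 8*(-7*j^3 - 75*j^2 + 15*j - 1)/(j^3*(125*j^3 - 75*j^2 + 15*j - 1))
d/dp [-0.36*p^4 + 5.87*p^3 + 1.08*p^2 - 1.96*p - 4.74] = -1.44*p^3 + 17.61*p^2 + 2.16*p - 1.96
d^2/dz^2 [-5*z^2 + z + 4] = -10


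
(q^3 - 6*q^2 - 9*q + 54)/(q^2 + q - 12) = (q^2 - 3*q - 18)/(q + 4)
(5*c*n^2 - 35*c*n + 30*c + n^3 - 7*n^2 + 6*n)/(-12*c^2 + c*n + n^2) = (5*c*n^2 - 35*c*n + 30*c + n^3 - 7*n^2 + 6*n)/(-12*c^2 + c*n + n^2)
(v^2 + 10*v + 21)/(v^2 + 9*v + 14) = (v + 3)/(v + 2)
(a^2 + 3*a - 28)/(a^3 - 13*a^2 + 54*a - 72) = (a + 7)/(a^2 - 9*a + 18)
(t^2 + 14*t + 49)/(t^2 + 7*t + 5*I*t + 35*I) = (t + 7)/(t + 5*I)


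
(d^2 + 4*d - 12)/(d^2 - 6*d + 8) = (d + 6)/(d - 4)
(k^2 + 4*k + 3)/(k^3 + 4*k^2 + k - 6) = (k + 1)/(k^2 + k - 2)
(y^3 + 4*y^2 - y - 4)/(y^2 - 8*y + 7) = (y^2 + 5*y + 4)/(y - 7)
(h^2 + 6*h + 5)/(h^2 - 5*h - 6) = (h + 5)/(h - 6)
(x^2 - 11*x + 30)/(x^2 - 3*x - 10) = (x - 6)/(x + 2)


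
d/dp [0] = 0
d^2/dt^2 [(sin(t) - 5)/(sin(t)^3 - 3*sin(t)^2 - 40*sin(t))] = 2*(-2*sin(t)^4 + 27*sin(t)^3 - 164*sin(t)^2 - 89*sin(t) + 1069 + 4465/sin(t) - 1800/sin(t)^2 - 8000/sin(t)^3)/((sin(t) - 8)^3*(sin(t) + 5)^3)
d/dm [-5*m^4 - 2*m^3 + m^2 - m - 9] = -20*m^3 - 6*m^2 + 2*m - 1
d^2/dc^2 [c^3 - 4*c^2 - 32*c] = 6*c - 8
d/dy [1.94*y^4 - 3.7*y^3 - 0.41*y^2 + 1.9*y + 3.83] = 7.76*y^3 - 11.1*y^2 - 0.82*y + 1.9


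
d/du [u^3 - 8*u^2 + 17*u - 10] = 3*u^2 - 16*u + 17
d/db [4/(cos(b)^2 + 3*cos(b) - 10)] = 4*(2*cos(b) + 3)*sin(b)/(cos(b)^2 + 3*cos(b) - 10)^2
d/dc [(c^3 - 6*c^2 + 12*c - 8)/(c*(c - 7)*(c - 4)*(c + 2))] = (-c^6 + 12*c^5 - 84*c^4 + 360*c^3 - 624*c^2 + 96*c + 448)/(c^2*(c^6 - 18*c^5 + 93*c^4 + 4*c^3 - 972*c^2 + 672*c + 3136))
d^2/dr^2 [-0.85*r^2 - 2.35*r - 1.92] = -1.70000000000000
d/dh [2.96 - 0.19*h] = -0.190000000000000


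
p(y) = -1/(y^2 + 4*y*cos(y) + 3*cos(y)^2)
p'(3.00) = 325.36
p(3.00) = -16.57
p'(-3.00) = -0.02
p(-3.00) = -0.04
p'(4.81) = 0.05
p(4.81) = -0.04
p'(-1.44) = -3.87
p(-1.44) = -0.73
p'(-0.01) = 0.46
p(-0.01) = -0.34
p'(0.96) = -0.10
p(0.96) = -0.24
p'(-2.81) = -0.03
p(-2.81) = -0.05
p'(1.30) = -0.27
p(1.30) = -0.30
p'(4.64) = 0.07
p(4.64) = -0.05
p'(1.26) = -0.24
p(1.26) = -0.29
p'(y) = -(4*y*sin(y) - 2*y + 6*sin(y)*cos(y) - 4*cos(y))/(y^2 + 4*y*cos(y) + 3*cos(y)^2)^2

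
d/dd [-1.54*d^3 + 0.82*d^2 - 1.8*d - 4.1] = -4.62*d^2 + 1.64*d - 1.8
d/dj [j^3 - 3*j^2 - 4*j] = 3*j^2 - 6*j - 4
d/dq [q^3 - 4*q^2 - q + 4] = 3*q^2 - 8*q - 1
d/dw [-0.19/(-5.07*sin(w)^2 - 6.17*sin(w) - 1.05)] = -(1.9266*sin(w) + 1.1723)*cos(w)/(5.07*sin(w)^2 + 6.17*sin(w) + 1.05)^2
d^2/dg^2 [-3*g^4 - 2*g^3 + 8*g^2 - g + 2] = -36*g^2 - 12*g + 16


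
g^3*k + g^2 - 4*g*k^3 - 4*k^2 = (g - 2*k)*(g + 2*k)*(g*k + 1)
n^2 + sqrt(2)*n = n*(n + sqrt(2))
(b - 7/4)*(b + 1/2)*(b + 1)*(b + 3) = b^4 + 11*b^3/4 - 23*b^2/8 - 29*b/4 - 21/8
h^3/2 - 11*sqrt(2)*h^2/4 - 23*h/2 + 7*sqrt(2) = (h/2 + sqrt(2))*(h - 7*sqrt(2))*(h - sqrt(2)/2)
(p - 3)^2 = p^2 - 6*p + 9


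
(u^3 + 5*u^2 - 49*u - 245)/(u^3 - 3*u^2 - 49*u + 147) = (u + 5)/(u - 3)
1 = 1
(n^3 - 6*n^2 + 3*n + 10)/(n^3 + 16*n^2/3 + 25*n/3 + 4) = 3*(n^2 - 7*n + 10)/(3*n^2 + 13*n + 12)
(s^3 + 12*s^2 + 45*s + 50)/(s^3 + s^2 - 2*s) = (s^2 + 10*s + 25)/(s*(s - 1))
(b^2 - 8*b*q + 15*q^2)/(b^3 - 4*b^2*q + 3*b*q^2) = (-b + 5*q)/(b*(-b + q))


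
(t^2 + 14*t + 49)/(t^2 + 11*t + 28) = (t + 7)/(t + 4)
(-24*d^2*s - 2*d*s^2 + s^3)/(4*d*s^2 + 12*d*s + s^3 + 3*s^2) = (-6*d + s)/(s + 3)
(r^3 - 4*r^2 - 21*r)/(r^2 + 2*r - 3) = r*(r - 7)/(r - 1)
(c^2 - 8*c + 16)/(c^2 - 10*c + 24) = (c - 4)/(c - 6)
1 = 1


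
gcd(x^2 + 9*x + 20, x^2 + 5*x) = x + 5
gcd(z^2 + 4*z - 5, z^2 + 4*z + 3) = 1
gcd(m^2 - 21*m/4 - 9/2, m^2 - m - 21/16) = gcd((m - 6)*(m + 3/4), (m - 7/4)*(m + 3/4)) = m + 3/4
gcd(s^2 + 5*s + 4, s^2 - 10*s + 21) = 1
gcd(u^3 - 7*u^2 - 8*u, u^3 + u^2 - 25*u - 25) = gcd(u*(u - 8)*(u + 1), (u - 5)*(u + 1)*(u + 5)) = u + 1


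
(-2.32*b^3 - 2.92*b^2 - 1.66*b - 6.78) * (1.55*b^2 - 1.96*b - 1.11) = -3.596*b^5 + 0.0211999999999994*b^4 + 5.7254*b^3 - 4.0142*b^2 + 15.1314*b + 7.5258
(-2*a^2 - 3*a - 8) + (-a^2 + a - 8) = -3*a^2 - 2*a - 16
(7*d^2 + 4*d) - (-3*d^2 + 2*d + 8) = 10*d^2 + 2*d - 8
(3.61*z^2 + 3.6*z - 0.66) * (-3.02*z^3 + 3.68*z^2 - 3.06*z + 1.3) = -10.9022*z^5 + 2.4128*z^4 + 4.1946*z^3 - 8.7518*z^2 + 6.6996*z - 0.858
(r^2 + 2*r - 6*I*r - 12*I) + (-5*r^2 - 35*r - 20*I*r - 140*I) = -4*r^2 - 33*r - 26*I*r - 152*I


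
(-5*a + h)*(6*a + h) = -30*a^2 + a*h + h^2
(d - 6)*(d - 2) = d^2 - 8*d + 12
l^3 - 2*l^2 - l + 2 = (l - 2)*(l - 1)*(l + 1)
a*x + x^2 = x*(a + x)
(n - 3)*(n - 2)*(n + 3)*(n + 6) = n^4 + 4*n^3 - 21*n^2 - 36*n + 108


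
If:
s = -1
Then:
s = -1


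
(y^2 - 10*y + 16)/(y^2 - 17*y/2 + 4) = 2*(y - 2)/(2*y - 1)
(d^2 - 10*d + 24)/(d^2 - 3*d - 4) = (d - 6)/(d + 1)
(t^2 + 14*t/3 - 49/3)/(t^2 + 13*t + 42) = (t - 7/3)/(t + 6)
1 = 1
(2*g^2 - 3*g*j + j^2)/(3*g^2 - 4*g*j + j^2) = (2*g - j)/(3*g - j)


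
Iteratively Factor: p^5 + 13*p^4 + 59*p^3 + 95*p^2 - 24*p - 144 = (p + 3)*(p^4 + 10*p^3 + 29*p^2 + 8*p - 48) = (p + 3)^2*(p^3 + 7*p^2 + 8*p - 16) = (p + 3)^2*(p + 4)*(p^2 + 3*p - 4) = (p - 1)*(p + 3)^2*(p + 4)*(p + 4)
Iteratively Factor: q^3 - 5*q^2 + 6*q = (q - 2)*(q^2 - 3*q) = (q - 3)*(q - 2)*(q)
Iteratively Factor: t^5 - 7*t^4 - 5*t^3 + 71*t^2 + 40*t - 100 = (t - 1)*(t^4 - 6*t^3 - 11*t^2 + 60*t + 100) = (t - 5)*(t - 1)*(t^3 - t^2 - 16*t - 20) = (t - 5)*(t - 1)*(t + 2)*(t^2 - 3*t - 10) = (t - 5)*(t - 1)*(t + 2)^2*(t - 5)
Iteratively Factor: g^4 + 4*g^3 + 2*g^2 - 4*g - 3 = (g + 1)*(g^3 + 3*g^2 - g - 3) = (g + 1)^2*(g^2 + 2*g - 3) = (g - 1)*(g + 1)^2*(g + 3)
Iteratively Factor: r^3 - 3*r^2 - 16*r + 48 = (r + 4)*(r^2 - 7*r + 12) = (r - 4)*(r + 4)*(r - 3)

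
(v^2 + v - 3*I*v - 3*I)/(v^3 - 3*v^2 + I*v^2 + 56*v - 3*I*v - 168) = (v^2 + v*(1 - 3*I) - 3*I)/(v^3 + v^2*(-3 + I) + v*(56 - 3*I) - 168)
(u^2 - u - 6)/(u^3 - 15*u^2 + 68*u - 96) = (u + 2)/(u^2 - 12*u + 32)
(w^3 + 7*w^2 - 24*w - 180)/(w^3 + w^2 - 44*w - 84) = (w^2 + w - 30)/(w^2 - 5*w - 14)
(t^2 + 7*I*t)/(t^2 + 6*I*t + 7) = t/(t - I)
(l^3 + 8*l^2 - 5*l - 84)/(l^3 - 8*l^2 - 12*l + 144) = (l^2 + 4*l - 21)/(l^2 - 12*l + 36)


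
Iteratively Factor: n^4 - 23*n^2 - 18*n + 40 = (n + 2)*(n^3 - 2*n^2 - 19*n + 20) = (n - 1)*(n + 2)*(n^2 - n - 20) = (n - 5)*(n - 1)*(n + 2)*(n + 4)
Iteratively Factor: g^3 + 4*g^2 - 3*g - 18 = (g - 2)*(g^2 + 6*g + 9) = (g - 2)*(g + 3)*(g + 3)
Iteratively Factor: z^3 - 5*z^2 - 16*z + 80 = (z + 4)*(z^2 - 9*z + 20) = (z - 5)*(z + 4)*(z - 4)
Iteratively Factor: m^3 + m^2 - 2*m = (m)*(m^2 + m - 2) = m*(m + 2)*(m - 1)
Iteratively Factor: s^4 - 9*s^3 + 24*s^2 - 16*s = (s - 4)*(s^3 - 5*s^2 + 4*s) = (s - 4)^2*(s^2 - s) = s*(s - 4)^2*(s - 1)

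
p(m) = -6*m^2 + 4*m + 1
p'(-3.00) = 40.00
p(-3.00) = -65.00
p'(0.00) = 4.00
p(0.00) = 1.00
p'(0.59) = -3.08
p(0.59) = 1.27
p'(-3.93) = 51.16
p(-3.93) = -107.39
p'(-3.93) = 51.16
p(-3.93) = -107.39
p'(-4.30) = 55.60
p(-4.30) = -127.14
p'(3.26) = -35.12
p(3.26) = -49.73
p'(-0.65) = 11.80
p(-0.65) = -4.14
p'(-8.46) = 105.52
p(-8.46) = -462.27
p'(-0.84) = 14.08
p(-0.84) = -6.59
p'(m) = 4 - 12*m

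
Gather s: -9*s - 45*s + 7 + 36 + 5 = 48 - 54*s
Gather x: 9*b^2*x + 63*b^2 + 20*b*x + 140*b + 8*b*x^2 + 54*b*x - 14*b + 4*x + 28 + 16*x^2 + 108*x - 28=63*b^2 + 126*b + x^2*(8*b + 16) + x*(9*b^2 + 74*b + 112)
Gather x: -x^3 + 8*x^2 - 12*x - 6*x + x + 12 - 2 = -x^3 + 8*x^2 - 17*x + 10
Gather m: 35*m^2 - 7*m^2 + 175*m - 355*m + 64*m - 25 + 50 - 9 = 28*m^2 - 116*m + 16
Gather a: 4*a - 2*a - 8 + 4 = 2*a - 4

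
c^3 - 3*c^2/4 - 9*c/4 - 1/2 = (c - 2)*(c + 1/4)*(c + 1)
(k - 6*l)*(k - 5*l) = k^2 - 11*k*l + 30*l^2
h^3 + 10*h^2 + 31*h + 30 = (h + 2)*(h + 3)*(h + 5)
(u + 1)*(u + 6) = u^2 + 7*u + 6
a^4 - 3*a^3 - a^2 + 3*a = a*(a - 3)*(a - 1)*(a + 1)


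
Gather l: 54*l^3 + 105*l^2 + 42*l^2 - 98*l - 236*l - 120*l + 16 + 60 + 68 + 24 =54*l^3 + 147*l^2 - 454*l + 168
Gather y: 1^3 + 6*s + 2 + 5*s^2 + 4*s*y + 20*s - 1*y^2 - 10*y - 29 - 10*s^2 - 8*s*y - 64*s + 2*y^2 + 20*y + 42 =-5*s^2 - 38*s + y^2 + y*(10 - 4*s) + 16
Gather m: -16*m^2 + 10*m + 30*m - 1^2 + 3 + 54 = -16*m^2 + 40*m + 56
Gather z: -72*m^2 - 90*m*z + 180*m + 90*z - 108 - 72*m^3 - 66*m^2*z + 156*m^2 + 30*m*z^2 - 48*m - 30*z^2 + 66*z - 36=-72*m^3 + 84*m^2 + 132*m + z^2*(30*m - 30) + z*(-66*m^2 - 90*m + 156) - 144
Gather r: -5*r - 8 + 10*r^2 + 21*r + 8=10*r^2 + 16*r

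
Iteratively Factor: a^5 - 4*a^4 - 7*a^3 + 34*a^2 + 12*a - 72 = (a + 2)*(a^4 - 6*a^3 + 5*a^2 + 24*a - 36) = (a - 2)*(a + 2)*(a^3 - 4*a^2 - 3*a + 18) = (a - 3)*(a - 2)*(a + 2)*(a^2 - a - 6) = (a - 3)^2*(a - 2)*(a + 2)*(a + 2)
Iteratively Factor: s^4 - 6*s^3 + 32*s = (s)*(s^3 - 6*s^2 + 32) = s*(s - 4)*(s^2 - 2*s - 8) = s*(s - 4)*(s + 2)*(s - 4)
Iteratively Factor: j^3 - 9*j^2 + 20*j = (j - 4)*(j^2 - 5*j) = j*(j - 4)*(j - 5)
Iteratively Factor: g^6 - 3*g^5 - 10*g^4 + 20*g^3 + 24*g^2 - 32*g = (g - 2)*(g^5 - g^4 - 12*g^3 - 4*g^2 + 16*g) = (g - 2)*(g - 1)*(g^4 - 12*g^2 - 16*g) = (g - 4)*(g - 2)*(g - 1)*(g^3 + 4*g^2 + 4*g) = (g - 4)*(g - 2)*(g - 1)*(g + 2)*(g^2 + 2*g) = g*(g - 4)*(g - 2)*(g - 1)*(g + 2)*(g + 2)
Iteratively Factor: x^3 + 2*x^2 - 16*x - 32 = (x - 4)*(x^2 + 6*x + 8) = (x - 4)*(x + 2)*(x + 4)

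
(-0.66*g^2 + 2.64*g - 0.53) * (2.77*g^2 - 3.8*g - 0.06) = -1.8282*g^4 + 9.8208*g^3 - 11.4605*g^2 + 1.8556*g + 0.0318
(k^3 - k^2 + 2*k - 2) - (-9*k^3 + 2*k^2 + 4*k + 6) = 10*k^3 - 3*k^2 - 2*k - 8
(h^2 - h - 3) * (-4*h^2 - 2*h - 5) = -4*h^4 + 2*h^3 + 9*h^2 + 11*h + 15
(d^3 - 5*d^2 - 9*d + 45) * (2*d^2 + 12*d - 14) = 2*d^5 + 2*d^4 - 92*d^3 + 52*d^2 + 666*d - 630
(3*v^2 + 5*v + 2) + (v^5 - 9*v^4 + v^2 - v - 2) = v^5 - 9*v^4 + 4*v^2 + 4*v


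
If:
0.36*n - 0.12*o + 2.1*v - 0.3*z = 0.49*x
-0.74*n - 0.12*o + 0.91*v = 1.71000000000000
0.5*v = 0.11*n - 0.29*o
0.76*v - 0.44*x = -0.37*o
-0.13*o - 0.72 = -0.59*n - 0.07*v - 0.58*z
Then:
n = -1.54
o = -1.36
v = 0.45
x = -0.37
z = 2.45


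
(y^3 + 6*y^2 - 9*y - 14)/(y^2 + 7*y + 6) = (y^2 + 5*y - 14)/(y + 6)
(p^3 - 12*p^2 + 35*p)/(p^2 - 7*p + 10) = p*(p - 7)/(p - 2)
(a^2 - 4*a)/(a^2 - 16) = a/(a + 4)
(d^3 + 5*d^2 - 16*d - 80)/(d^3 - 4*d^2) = 1 + 9/d + 20/d^2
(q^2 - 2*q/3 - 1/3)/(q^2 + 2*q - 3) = (q + 1/3)/(q + 3)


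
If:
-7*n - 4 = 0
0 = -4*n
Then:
No Solution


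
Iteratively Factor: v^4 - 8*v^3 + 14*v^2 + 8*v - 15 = (v - 5)*(v^3 - 3*v^2 - v + 3) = (v - 5)*(v + 1)*(v^2 - 4*v + 3) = (v - 5)*(v - 3)*(v + 1)*(v - 1)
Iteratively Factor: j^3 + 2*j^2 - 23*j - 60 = (j - 5)*(j^2 + 7*j + 12) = (j - 5)*(j + 3)*(j + 4)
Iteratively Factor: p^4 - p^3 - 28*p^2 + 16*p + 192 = (p - 4)*(p^3 + 3*p^2 - 16*p - 48) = (p - 4)*(p + 4)*(p^2 - p - 12) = (p - 4)*(p + 3)*(p + 4)*(p - 4)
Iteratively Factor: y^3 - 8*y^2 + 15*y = (y)*(y^2 - 8*y + 15) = y*(y - 3)*(y - 5)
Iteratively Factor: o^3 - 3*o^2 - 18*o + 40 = (o + 4)*(o^2 - 7*o + 10) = (o - 2)*(o + 4)*(o - 5)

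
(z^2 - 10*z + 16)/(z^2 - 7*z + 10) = (z - 8)/(z - 5)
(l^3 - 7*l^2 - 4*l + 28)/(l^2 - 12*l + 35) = (l^2 - 4)/(l - 5)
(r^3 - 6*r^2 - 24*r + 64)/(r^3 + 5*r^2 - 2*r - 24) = (r - 8)/(r + 3)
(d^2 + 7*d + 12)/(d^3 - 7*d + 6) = (d + 4)/(d^2 - 3*d + 2)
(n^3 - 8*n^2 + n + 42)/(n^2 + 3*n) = (n^3 - 8*n^2 + n + 42)/(n*(n + 3))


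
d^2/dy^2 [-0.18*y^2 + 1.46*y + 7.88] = -0.360000000000000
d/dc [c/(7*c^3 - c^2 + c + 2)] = (7*c^3 - c^2 - c*(21*c^2 - 2*c + 1) + c + 2)/(7*c^3 - c^2 + c + 2)^2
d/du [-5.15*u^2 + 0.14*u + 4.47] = 0.14 - 10.3*u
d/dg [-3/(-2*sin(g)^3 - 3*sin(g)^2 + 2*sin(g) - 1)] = 6*(-6*sin(2*g) + cos(g) + 3*cos(3*g))/(-sin(g) - sin(3*g) - 3*cos(2*g) + 5)^2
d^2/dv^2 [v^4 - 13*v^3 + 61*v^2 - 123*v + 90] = 12*v^2 - 78*v + 122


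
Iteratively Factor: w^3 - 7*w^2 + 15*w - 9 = (w - 3)*(w^2 - 4*w + 3) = (w - 3)^2*(w - 1)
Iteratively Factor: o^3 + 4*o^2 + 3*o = (o)*(o^2 + 4*o + 3) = o*(o + 3)*(o + 1)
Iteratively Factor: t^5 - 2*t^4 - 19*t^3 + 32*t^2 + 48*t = (t - 3)*(t^4 + t^3 - 16*t^2 - 16*t) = (t - 4)*(t - 3)*(t^3 + 5*t^2 + 4*t) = (t - 4)*(t - 3)*(t + 1)*(t^2 + 4*t) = (t - 4)*(t - 3)*(t + 1)*(t + 4)*(t)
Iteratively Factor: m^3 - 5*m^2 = (m)*(m^2 - 5*m) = m*(m - 5)*(m)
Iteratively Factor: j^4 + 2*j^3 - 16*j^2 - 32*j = (j + 2)*(j^3 - 16*j) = (j - 4)*(j + 2)*(j^2 + 4*j) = j*(j - 4)*(j + 2)*(j + 4)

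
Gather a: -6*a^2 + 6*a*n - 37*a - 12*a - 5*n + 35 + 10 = -6*a^2 + a*(6*n - 49) - 5*n + 45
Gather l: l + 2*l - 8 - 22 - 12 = 3*l - 42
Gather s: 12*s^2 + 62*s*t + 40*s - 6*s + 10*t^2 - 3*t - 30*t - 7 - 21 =12*s^2 + s*(62*t + 34) + 10*t^2 - 33*t - 28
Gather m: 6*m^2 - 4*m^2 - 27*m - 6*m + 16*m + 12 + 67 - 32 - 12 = 2*m^2 - 17*m + 35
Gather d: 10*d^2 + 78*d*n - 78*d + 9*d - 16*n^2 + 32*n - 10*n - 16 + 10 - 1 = 10*d^2 + d*(78*n - 69) - 16*n^2 + 22*n - 7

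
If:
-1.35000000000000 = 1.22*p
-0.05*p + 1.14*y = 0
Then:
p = -1.11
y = -0.05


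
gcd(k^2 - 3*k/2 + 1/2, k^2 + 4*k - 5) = k - 1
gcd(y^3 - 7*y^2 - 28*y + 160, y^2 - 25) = y + 5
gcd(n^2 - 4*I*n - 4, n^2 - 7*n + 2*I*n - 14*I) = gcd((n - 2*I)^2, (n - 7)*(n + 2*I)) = 1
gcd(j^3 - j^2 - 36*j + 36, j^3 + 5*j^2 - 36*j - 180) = j^2 - 36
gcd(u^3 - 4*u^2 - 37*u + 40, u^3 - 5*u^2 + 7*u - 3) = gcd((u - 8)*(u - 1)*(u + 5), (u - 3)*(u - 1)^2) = u - 1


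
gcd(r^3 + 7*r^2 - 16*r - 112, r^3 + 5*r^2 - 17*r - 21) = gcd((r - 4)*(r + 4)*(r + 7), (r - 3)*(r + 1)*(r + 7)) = r + 7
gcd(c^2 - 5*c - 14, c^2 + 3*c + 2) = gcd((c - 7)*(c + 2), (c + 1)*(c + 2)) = c + 2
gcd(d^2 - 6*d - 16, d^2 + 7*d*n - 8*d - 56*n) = d - 8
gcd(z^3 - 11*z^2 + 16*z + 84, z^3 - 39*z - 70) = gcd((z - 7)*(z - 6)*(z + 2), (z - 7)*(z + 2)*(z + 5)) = z^2 - 5*z - 14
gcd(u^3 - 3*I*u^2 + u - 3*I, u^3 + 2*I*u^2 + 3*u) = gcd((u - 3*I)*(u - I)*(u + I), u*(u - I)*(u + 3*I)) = u - I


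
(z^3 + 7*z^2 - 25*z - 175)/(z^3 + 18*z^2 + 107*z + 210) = (z - 5)/(z + 6)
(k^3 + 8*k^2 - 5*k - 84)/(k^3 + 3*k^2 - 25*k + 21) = (k + 4)/(k - 1)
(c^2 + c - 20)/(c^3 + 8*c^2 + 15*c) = (c - 4)/(c*(c + 3))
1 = 1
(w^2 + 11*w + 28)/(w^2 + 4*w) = (w + 7)/w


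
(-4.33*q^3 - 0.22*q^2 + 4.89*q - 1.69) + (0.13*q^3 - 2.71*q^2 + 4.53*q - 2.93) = -4.2*q^3 - 2.93*q^2 + 9.42*q - 4.62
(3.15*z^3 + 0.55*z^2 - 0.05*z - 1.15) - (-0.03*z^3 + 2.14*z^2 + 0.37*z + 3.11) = 3.18*z^3 - 1.59*z^2 - 0.42*z - 4.26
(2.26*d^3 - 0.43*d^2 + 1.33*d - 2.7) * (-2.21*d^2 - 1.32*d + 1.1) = -4.9946*d^5 - 2.0329*d^4 + 0.1143*d^3 + 3.7384*d^2 + 5.027*d - 2.97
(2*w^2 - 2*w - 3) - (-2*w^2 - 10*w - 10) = 4*w^2 + 8*w + 7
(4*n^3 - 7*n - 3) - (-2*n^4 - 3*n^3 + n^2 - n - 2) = 2*n^4 + 7*n^3 - n^2 - 6*n - 1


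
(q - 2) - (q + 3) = -5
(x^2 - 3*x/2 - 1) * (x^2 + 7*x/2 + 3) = x^4 + 2*x^3 - 13*x^2/4 - 8*x - 3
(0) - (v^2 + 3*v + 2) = -v^2 - 3*v - 2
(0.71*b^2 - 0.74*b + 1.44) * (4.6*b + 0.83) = 3.266*b^3 - 2.8147*b^2 + 6.0098*b + 1.1952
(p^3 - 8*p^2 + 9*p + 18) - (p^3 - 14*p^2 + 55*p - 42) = 6*p^2 - 46*p + 60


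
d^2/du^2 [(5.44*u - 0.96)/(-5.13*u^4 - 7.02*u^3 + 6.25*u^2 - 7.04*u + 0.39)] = (-1717.967232*u^7 - 2629.252224*u^6 + 475.170624000001*u^5 + 2624.550336*u^4 - 640.215488*u^3 + 353.988288*u^2 - 158.110272*u + 60.606144)/(135.005697*u^12 + 554.233914*u^11 + 264.983481*u^10 - 448.711164*u^9 + 1167.545826*u^8 + 424.868814*u^7 - 1317.299419*u^6 + 1886.925228*u^5 - 1088.286978*u^4 + 455.07689*u^3 - 60.838947*u^2 + 3.212352*u - 0.059319)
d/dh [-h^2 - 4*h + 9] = -2*h - 4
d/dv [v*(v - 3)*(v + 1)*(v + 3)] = 4*v^3 + 3*v^2 - 18*v - 9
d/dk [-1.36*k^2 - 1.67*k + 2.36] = -2.72*k - 1.67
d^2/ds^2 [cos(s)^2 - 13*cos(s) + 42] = 13*cos(s) - 2*cos(2*s)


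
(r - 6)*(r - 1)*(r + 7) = r^3 - 43*r + 42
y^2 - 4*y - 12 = (y - 6)*(y + 2)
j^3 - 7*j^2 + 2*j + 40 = (j - 5)*(j - 4)*(j + 2)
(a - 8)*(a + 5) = a^2 - 3*a - 40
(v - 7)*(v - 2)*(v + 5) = v^3 - 4*v^2 - 31*v + 70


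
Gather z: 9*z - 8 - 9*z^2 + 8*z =-9*z^2 + 17*z - 8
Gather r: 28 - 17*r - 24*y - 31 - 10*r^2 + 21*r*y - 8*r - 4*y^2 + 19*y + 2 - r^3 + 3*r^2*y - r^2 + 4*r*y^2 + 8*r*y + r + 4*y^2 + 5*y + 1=-r^3 + r^2*(3*y - 11) + r*(4*y^2 + 29*y - 24)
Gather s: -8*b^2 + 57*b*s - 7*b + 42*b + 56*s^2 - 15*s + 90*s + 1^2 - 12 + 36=-8*b^2 + 35*b + 56*s^2 + s*(57*b + 75) + 25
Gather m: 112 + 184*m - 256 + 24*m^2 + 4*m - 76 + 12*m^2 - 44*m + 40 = 36*m^2 + 144*m - 180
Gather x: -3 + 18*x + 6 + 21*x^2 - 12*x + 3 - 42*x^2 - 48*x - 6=-21*x^2 - 42*x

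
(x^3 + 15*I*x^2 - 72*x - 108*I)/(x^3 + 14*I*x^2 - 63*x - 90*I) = (x + 6*I)/(x + 5*I)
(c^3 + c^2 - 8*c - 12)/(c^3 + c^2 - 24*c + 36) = (c^2 + 4*c + 4)/(c^2 + 4*c - 12)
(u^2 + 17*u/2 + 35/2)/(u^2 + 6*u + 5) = (u + 7/2)/(u + 1)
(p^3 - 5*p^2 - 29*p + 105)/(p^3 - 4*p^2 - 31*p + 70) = (p - 3)/(p - 2)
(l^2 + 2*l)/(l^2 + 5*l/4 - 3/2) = 4*l/(4*l - 3)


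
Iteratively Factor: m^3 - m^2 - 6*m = (m)*(m^2 - m - 6) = m*(m - 3)*(m + 2)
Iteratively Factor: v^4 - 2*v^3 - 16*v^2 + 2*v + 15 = (v - 1)*(v^3 - v^2 - 17*v - 15) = (v - 1)*(v + 1)*(v^2 - 2*v - 15) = (v - 5)*(v - 1)*(v + 1)*(v + 3)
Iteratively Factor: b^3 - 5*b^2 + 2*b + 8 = (b + 1)*(b^2 - 6*b + 8) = (b - 2)*(b + 1)*(b - 4)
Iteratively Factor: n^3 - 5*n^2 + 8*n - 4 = (n - 2)*(n^2 - 3*n + 2) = (n - 2)*(n - 1)*(n - 2)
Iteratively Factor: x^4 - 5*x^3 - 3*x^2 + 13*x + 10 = (x + 1)*(x^3 - 6*x^2 + 3*x + 10) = (x - 2)*(x + 1)*(x^2 - 4*x - 5) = (x - 2)*(x + 1)^2*(x - 5)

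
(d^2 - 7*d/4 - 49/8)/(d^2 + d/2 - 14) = (d + 7/4)/(d + 4)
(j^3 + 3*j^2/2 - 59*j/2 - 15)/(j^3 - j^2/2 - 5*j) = (-2*j^3 - 3*j^2 + 59*j + 30)/(j*(-2*j^2 + j + 10))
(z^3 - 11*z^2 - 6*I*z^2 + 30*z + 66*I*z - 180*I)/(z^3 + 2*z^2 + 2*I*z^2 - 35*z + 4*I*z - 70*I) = (z^2 - 6*z*(1 + I) + 36*I)/(z^2 + z*(7 + 2*I) + 14*I)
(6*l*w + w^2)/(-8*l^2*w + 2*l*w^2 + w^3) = (6*l + w)/(-8*l^2 + 2*l*w + w^2)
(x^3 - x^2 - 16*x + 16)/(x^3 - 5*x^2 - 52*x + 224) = (x^2 + 3*x - 4)/(x^2 - x - 56)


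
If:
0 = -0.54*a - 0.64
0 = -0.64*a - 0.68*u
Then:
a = -1.19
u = 1.12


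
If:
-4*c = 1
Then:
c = -1/4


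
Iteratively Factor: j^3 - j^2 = (j)*(j^2 - j) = j*(j - 1)*(j)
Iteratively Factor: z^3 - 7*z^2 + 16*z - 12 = (z - 3)*(z^2 - 4*z + 4) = (z - 3)*(z - 2)*(z - 2)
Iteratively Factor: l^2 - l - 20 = (l + 4)*(l - 5)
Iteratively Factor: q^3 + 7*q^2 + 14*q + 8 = (q + 1)*(q^2 + 6*q + 8) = (q + 1)*(q + 4)*(q + 2)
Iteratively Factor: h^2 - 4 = (h + 2)*(h - 2)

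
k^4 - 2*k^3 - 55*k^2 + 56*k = k*(k - 8)*(k - 1)*(k + 7)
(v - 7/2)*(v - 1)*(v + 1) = v^3 - 7*v^2/2 - v + 7/2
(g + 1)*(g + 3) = g^2 + 4*g + 3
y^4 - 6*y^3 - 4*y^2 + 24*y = y*(y - 6)*(y - 2)*(y + 2)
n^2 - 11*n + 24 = (n - 8)*(n - 3)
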